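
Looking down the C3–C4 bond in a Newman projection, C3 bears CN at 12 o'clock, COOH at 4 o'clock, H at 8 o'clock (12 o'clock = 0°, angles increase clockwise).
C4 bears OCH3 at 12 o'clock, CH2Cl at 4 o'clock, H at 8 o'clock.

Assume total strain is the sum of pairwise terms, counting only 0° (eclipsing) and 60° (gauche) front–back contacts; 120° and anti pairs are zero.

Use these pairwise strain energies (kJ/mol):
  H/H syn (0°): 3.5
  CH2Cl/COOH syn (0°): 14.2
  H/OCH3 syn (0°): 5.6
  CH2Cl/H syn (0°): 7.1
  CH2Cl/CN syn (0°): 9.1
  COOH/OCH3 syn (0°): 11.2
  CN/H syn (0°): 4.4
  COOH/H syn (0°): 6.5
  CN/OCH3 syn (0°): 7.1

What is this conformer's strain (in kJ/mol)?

This conformer (eclipsed): CN(0°)/OCH3(0°) eclipsed 7.1; COOH(120°)/CH2Cl(120°) eclipsed 14.2; H(240°)/H(240°) eclipsed 3.5 → 24.8 kJ/mol.

24.8 kJ/mol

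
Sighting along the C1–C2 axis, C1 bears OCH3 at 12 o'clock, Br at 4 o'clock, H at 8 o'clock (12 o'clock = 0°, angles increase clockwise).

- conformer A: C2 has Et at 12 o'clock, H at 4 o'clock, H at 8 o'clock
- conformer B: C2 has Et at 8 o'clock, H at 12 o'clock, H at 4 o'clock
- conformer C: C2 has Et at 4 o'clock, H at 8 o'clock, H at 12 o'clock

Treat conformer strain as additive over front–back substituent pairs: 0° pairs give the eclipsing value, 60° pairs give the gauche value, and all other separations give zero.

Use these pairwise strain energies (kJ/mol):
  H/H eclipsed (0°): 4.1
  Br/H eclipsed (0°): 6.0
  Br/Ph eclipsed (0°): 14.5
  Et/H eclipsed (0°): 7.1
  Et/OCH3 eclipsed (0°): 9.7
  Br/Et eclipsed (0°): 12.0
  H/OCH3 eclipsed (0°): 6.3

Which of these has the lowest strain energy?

A (eclipsed): OCH3–Et eclipsed, Br–H eclipsed, H–H eclipsed; 9.7 + 6.0 + 4.1 = 19.8 kJ/mol.
B (eclipsed): OCH3–H eclipsed, Br–H eclipsed, H–Et eclipsed; 6.3 + 6.0 + 7.1 = 19.4 kJ/mol.
C (eclipsed): OCH3–H eclipsed, Br–Et eclipsed, H–H eclipsed; 6.3 + 12.0 + 4.1 = 22.4 kJ/mol.
B has the lowest total (19.4 kJ/mol).

B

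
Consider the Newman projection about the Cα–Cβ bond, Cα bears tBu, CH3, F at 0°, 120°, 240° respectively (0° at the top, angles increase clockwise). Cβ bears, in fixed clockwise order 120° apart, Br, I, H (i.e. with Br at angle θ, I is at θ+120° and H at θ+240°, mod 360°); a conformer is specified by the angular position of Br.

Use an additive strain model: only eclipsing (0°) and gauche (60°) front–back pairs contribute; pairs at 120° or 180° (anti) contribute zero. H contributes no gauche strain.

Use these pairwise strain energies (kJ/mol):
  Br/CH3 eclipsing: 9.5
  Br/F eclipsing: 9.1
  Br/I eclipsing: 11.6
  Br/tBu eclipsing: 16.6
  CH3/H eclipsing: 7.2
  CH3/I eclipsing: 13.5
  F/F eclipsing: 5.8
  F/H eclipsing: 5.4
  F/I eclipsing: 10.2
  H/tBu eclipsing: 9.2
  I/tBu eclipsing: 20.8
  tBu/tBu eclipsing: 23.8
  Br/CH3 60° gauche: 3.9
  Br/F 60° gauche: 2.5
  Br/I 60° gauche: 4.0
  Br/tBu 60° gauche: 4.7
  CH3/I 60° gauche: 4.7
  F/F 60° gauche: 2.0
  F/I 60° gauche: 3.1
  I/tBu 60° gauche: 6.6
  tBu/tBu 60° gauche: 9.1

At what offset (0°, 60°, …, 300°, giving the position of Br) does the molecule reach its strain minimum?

Br at 0° (eclipsed): tBu(0°)/Br(0°) eclipsed 16.6; CH3(120°)/I(120°) eclipsed 13.5; F(240°)/H(240°) eclipsed 5.4 → 35.5 kJ/mol.
Br at 60° (staggered): tBu(0°)/Br(60°) gauche 4.7; CH3(120°)/Br(60°) gauche 3.9; CH3(120°)/I(180°) gauche 4.7; F(240°)/I(180°) gauche 3.1 → 16.4 kJ/mol.
Br at 120° (eclipsed): tBu(0°)/H(0°) eclipsed 9.2; CH3(120°)/Br(120°) eclipsed 9.5; F(240°)/I(240°) eclipsed 10.2 → 28.9 kJ/mol.
Br at 180° (staggered): tBu(0°)/I(300°) gauche 6.6; CH3(120°)/Br(180°) gauche 3.9; F(240°)/Br(180°) gauche 2.5; F(240°)/I(300°) gauche 3.1 → 16.1 kJ/mol.
Br at 240° (eclipsed): tBu(0°)/I(0°) eclipsed 20.8; CH3(120°)/H(120°) eclipsed 7.2; F(240°)/Br(240°) eclipsed 9.1 → 37.1 kJ/mol.
Br at 300° (staggered): tBu(0°)/Br(300°) gauche 4.7; tBu(0°)/I(60°) gauche 6.6; CH3(120°)/I(60°) gauche 4.7; F(240°)/Br(300°) gauche 2.5 → 18.5 kJ/mol.
The minimum (16.1 kJ/mol) occurs with Br at 180°.

180°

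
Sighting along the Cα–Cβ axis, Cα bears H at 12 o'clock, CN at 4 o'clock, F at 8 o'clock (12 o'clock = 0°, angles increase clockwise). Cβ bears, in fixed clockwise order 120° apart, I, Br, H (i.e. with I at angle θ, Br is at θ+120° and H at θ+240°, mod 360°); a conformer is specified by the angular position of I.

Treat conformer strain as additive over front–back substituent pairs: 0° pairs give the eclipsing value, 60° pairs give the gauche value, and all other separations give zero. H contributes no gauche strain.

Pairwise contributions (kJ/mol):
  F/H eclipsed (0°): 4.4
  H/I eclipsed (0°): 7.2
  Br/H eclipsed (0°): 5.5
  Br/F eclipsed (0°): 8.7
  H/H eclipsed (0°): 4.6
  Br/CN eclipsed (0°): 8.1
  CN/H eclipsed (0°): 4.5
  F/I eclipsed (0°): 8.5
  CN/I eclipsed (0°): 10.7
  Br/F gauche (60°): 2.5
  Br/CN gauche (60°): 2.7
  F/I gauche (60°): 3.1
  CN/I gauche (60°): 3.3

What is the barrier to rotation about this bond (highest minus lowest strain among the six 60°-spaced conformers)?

18.2 kJ/mol

I at 0° (eclipsed): H(0°)/I(0°) eclipsed 7.2; CN(120°)/Br(120°) eclipsed 8.1; F(240°)/H(240°) eclipsed 4.4 → 19.7 kJ/mol.
I at 60° (staggered): CN(120°)/I(60°) gauche 3.3; CN(120°)/Br(180°) gauche 2.7; F(240°)/Br(180°) gauche 2.5 → 8.5 kJ/mol.
I at 120° (eclipsed): H(0°)/H(0°) eclipsed 4.6; CN(120°)/I(120°) eclipsed 10.7; F(240°)/Br(240°) eclipsed 8.7 → 24.0 kJ/mol.
I at 180° (staggered): CN(120°)/I(180°) gauche 3.3; F(240°)/I(180°) gauche 3.1; F(240°)/Br(300°) gauche 2.5 → 8.9 kJ/mol.
I at 240° (eclipsed): H(0°)/Br(0°) eclipsed 5.5; CN(120°)/H(120°) eclipsed 4.5; F(240°)/I(240°) eclipsed 8.5 → 18.5 kJ/mol.
I at 300° (staggered): CN(120°)/Br(60°) gauche 2.7; F(240°)/I(300°) gauche 3.1 → 5.8 kJ/mol.
Max at 120° (24.0 kJ/mol), min at 300° (5.8 kJ/mol); barrier = 18.2 kJ/mol.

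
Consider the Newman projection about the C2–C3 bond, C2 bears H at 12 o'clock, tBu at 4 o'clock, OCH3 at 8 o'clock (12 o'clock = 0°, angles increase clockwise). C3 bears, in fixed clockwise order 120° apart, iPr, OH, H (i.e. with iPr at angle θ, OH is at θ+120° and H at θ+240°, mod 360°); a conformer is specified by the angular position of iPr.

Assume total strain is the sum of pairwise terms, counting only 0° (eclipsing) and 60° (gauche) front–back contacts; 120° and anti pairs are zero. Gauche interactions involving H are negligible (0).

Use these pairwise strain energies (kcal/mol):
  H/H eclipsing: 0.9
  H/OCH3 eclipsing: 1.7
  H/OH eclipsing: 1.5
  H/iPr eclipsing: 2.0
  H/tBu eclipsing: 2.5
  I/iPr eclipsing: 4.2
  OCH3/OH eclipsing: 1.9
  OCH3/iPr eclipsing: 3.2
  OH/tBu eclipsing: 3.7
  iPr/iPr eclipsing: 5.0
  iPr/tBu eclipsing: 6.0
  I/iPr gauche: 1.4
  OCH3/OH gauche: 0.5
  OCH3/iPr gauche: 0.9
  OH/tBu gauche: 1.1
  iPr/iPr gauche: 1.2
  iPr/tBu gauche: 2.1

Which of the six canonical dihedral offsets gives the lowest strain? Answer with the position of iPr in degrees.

300°

iPr at 0° is eclipsed. H at 0° is eclipsed with iPr at 0° (2.0); tBu at 120° is eclipsed with OH at 120° (3.7); OCH3 at 240° is eclipsed with H at 240° (1.7). Total 7.4 kcal/mol.
iPr at 60° is staggered. tBu at 120° is gauche with iPr at 60° (2.1); tBu at 120° is gauche with OH at 180° (1.1); OCH3 at 240° is gauche with OH at 180° (0.5). Total 3.7 kcal/mol.
iPr at 120° is eclipsed. H at 0° is eclipsed with H at 0° (0.9); tBu at 120° is eclipsed with iPr at 120° (6.0); OCH3 at 240° is eclipsed with OH at 240° (1.9). Total 8.8 kcal/mol.
iPr at 180° is staggered. tBu at 120° is gauche with iPr at 180° (2.1); OCH3 at 240° is gauche with iPr at 180° (0.9); OCH3 at 240° is gauche with OH at 300° (0.5). Total 3.5 kcal/mol.
iPr at 240° is eclipsed. H at 0° is eclipsed with OH at 0° (1.5); tBu at 120° is eclipsed with H at 120° (2.5); OCH3 at 240° is eclipsed with iPr at 240° (3.2). Total 7.2 kcal/mol.
iPr at 300° is staggered. tBu at 120° is gauche with OH at 60° (1.1); OCH3 at 240° is gauche with iPr at 300° (0.9). Total 2.0 kcal/mol.
The minimum (2.0 kcal/mol) occurs with iPr at 300°.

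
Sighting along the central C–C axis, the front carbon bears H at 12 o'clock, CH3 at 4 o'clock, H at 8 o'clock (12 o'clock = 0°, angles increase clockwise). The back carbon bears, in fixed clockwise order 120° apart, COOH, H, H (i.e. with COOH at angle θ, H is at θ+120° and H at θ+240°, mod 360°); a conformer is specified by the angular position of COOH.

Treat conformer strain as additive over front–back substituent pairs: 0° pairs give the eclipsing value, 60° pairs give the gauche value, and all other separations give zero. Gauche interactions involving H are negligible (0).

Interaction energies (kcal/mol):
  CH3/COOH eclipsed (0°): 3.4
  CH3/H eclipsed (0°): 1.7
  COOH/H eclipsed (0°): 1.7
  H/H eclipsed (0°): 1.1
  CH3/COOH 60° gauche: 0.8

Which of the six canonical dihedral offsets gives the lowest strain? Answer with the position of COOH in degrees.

300°

COOH at 0° (eclipsed): H(0°)/COOH(0°) eclipsed 1.7; CH3(120°)/H(120°) eclipsed 1.7; H(240°)/H(240°) eclipsed 1.1 → 4.5 kcal/mol.
COOH at 60° (staggered): CH3(120°)/COOH(60°) gauche 0.8 → 0.8 kcal/mol.
COOH at 120° (eclipsed): H(0°)/H(0°) eclipsed 1.1; CH3(120°)/COOH(120°) eclipsed 3.4; H(240°)/H(240°) eclipsed 1.1 → 5.6 kcal/mol.
COOH at 180° (staggered): CH3(120°)/COOH(180°) gauche 0.8 → 0.8 kcal/mol.
COOH at 240° (eclipsed): H(0°)/H(0°) eclipsed 1.1; CH3(120°)/H(120°) eclipsed 1.7; H(240°)/COOH(240°) eclipsed 1.7 → 4.5 kcal/mol.
COOH at 300° (staggered): no non-H gauche contacts → 0.0 kcal/mol.
The minimum (0.0 kcal/mol) occurs with COOH at 300°.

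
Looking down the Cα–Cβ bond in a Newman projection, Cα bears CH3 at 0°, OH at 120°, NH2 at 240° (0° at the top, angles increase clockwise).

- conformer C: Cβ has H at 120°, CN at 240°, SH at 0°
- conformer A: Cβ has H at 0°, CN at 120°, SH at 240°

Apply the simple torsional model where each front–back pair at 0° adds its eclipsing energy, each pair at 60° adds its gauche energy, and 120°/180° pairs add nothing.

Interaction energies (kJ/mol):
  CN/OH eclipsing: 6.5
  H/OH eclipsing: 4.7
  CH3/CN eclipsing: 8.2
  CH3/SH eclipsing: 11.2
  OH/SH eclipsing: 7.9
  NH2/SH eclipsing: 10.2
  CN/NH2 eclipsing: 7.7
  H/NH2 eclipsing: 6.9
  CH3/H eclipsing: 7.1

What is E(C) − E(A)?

-0.2 kJ/mol

C (eclipsed): CH3(0°)/SH(0°) eclipsed 11.2; OH(120°)/H(120°) eclipsed 4.7; NH2(240°)/CN(240°) eclipsed 7.7 → 23.6 kJ/mol.
A (eclipsed): CH3(0°)/H(0°) eclipsed 7.1; OH(120°)/CN(120°) eclipsed 6.5; NH2(240°)/SH(240°) eclipsed 10.2 → 23.8 kJ/mol.
E(C) − E(A) = 23.6 − 23.8 = -0.2 kJ/mol.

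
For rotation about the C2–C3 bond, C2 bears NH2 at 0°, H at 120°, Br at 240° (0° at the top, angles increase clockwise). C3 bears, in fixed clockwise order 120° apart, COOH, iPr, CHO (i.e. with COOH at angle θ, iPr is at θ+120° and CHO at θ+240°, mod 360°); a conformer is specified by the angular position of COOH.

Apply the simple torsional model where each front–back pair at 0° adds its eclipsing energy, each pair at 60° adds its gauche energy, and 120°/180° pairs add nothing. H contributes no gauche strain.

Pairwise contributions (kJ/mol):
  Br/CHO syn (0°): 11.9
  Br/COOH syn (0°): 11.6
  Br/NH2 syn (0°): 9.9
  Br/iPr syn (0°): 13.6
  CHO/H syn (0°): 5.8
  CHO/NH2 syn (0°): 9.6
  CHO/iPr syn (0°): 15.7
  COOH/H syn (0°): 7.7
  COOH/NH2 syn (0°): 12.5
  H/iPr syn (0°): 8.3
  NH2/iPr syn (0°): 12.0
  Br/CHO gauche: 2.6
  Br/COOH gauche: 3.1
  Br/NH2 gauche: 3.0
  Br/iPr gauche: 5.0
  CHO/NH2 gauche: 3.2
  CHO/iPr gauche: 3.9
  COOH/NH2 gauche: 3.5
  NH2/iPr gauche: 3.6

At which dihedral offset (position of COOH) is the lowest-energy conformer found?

COOH at 0° is eclipsed. NH2 at 0° is eclipsed with COOH at 0° (12.5); H at 120° is eclipsed with iPr at 120° (8.3); Br at 240° is eclipsed with CHO at 240° (11.9). Total 32.7 kJ/mol.
COOH at 60° is staggered. NH2 at 0° is gauche with COOH at 60° (3.5); NH2 at 0° is gauche with CHO at 300° (3.2); Br at 240° is gauche with iPr at 180° (5.0); Br at 240° is gauche with CHO at 300° (2.6). Total 14.3 kJ/mol.
COOH at 120° is eclipsed. NH2 at 0° is eclipsed with CHO at 0° (9.6); H at 120° is eclipsed with COOH at 120° (7.7); Br at 240° is eclipsed with iPr at 240° (13.6). Total 30.9 kJ/mol.
COOH at 180° is staggered. NH2 at 0° is gauche with iPr at 300° (3.6); NH2 at 0° is gauche with CHO at 60° (3.2); Br at 240° is gauche with COOH at 180° (3.1); Br at 240° is gauche with iPr at 300° (5.0). Total 14.9 kJ/mol.
COOH at 240° is eclipsed. NH2 at 0° is eclipsed with iPr at 0° (12.0); H at 120° is eclipsed with CHO at 120° (5.8); Br at 240° is eclipsed with COOH at 240° (11.6). Total 29.4 kJ/mol.
COOH at 300° is staggered. NH2 at 0° is gauche with COOH at 300° (3.5); NH2 at 0° is gauche with iPr at 60° (3.6); Br at 240° is gauche with COOH at 300° (3.1); Br at 240° is gauche with CHO at 180° (2.6). Total 12.8 kJ/mol.
The minimum (12.8 kJ/mol) occurs with COOH at 300°.

300°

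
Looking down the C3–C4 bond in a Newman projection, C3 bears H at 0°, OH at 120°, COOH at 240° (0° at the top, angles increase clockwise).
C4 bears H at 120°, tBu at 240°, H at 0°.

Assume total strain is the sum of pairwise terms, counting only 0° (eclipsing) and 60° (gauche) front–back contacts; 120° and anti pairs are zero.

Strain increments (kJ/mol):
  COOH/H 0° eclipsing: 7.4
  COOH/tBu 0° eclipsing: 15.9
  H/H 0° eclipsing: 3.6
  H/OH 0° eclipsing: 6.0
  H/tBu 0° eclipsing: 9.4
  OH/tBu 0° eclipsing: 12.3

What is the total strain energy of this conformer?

25.5 kJ/mol

This conformer (eclipsed): H(0°)/H(0°) eclipsed 3.6; OH(120°)/H(120°) eclipsed 6.0; COOH(240°)/tBu(240°) eclipsed 15.9 → 25.5 kJ/mol.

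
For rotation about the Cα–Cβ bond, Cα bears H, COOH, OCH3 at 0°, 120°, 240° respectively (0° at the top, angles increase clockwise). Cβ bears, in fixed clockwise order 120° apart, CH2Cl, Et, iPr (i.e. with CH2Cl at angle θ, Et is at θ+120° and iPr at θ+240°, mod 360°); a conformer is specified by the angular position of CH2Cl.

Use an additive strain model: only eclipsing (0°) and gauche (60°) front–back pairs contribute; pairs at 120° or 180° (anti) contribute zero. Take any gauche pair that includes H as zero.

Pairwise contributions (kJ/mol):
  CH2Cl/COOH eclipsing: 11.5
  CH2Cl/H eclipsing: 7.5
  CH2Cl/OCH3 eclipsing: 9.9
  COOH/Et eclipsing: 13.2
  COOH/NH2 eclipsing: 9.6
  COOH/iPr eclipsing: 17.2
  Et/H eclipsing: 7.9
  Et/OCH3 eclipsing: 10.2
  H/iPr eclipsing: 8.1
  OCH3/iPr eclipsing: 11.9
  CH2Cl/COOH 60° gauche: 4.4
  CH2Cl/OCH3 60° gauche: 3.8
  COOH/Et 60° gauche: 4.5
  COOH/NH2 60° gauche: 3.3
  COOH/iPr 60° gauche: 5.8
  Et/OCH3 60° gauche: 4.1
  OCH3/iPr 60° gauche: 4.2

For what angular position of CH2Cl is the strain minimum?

60°

CH2Cl at 0° (eclipsed): H(0°)/CH2Cl(0°) eclipsed 7.5; COOH(120°)/Et(120°) eclipsed 13.2; OCH3(240°)/iPr(240°) eclipsed 11.9 → 32.6 kJ/mol.
CH2Cl at 60° (staggered): COOH(120°)/CH2Cl(60°) gauche 4.4; COOH(120°)/Et(180°) gauche 4.5; OCH3(240°)/Et(180°) gauche 4.1; OCH3(240°)/iPr(300°) gauche 4.2 → 17.2 kJ/mol.
CH2Cl at 120° (eclipsed): H(0°)/iPr(0°) eclipsed 8.1; COOH(120°)/CH2Cl(120°) eclipsed 11.5; OCH3(240°)/Et(240°) eclipsed 10.2 → 29.8 kJ/mol.
CH2Cl at 180° (staggered): COOH(120°)/CH2Cl(180°) gauche 4.4; COOH(120°)/iPr(60°) gauche 5.8; OCH3(240°)/CH2Cl(180°) gauche 3.8; OCH3(240°)/Et(300°) gauche 4.1 → 18.1 kJ/mol.
CH2Cl at 240° (eclipsed): H(0°)/Et(0°) eclipsed 7.9; COOH(120°)/iPr(120°) eclipsed 17.2; OCH3(240°)/CH2Cl(240°) eclipsed 9.9 → 35.0 kJ/mol.
CH2Cl at 300° (staggered): COOH(120°)/Et(60°) gauche 4.5; COOH(120°)/iPr(180°) gauche 5.8; OCH3(240°)/CH2Cl(300°) gauche 3.8; OCH3(240°)/iPr(180°) gauche 4.2 → 18.3 kJ/mol.
The minimum (17.2 kJ/mol) occurs with CH2Cl at 60°.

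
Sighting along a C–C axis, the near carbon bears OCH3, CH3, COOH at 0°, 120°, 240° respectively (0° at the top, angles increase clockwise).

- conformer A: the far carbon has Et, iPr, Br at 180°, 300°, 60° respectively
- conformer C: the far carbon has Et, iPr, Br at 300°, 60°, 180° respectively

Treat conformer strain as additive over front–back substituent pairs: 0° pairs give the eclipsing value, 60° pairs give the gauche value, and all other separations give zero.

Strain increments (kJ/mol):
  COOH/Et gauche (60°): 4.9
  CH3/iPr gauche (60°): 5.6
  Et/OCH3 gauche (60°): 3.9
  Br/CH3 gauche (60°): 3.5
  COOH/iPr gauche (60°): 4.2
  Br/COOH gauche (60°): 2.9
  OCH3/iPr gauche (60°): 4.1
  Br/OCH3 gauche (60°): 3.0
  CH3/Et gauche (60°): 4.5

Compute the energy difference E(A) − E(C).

-0.7 kJ/mol

A (staggered): OCH3(0°)/iPr(300°) gauche 4.1; OCH3(0°)/Br(60°) gauche 3.0; CH3(120°)/Et(180°) gauche 4.5; CH3(120°)/Br(60°) gauche 3.5; COOH(240°)/Et(180°) gauche 4.9; COOH(240°)/iPr(300°) gauche 4.2 → 24.2 kJ/mol.
C (staggered): OCH3(0°)/Et(300°) gauche 3.9; OCH3(0°)/iPr(60°) gauche 4.1; CH3(120°)/iPr(60°) gauche 5.6; CH3(120°)/Br(180°) gauche 3.5; COOH(240°)/Et(300°) gauche 4.9; COOH(240°)/Br(180°) gauche 2.9 → 24.9 kJ/mol.
E(A) − E(C) = 24.2 − 24.9 = -0.7 kJ/mol.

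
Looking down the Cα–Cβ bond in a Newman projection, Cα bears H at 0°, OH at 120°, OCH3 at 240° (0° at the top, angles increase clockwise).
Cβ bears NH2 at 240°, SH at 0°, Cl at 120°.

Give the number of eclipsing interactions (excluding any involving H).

Non-H eclipsing pairs: OH(120°)/Cl(120°); OCH3(240°)/NH2(240°) — 2 interactions.

2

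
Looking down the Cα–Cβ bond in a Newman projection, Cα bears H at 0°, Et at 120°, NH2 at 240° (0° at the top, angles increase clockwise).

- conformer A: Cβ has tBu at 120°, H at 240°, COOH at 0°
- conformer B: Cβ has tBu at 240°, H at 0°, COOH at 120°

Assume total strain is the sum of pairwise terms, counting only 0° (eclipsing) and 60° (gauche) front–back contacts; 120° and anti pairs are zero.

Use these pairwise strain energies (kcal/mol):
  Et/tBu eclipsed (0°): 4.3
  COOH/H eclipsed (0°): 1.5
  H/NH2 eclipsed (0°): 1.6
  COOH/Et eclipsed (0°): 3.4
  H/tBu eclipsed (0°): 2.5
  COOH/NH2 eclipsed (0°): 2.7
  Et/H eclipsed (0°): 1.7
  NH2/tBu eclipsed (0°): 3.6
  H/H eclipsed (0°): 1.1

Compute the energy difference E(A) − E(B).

-0.7 kcal/mol

A is eclipsed. H at 0° is eclipsed with COOH at 0° (1.5); Et at 120° is eclipsed with tBu at 120° (4.3); NH2 at 240° is eclipsed with H at 240° (1.6). Total 7.4 kcal/mol.
B is eclipsed. H at 0° is eclipsed with H at 0° (1.1); Et at 120° is eclipsed with COOH at 120° (3.4); NH2 at 240° is eclipsed with tBu at 240° (3.6). Total 8.1 kcal/mol.
E(A) − E(B) = 7.4 − 8.1 = -0.7 kcal/mol.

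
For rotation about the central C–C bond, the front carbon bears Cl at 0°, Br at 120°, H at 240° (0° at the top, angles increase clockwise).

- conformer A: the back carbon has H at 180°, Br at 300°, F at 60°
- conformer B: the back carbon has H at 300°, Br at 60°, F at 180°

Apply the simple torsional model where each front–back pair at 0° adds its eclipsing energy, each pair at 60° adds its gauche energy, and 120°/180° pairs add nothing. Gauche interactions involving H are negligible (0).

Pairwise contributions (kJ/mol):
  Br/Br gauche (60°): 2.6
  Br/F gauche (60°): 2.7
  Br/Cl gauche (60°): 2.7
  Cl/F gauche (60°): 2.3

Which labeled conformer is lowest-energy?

A

A (staggered): Cl(0°)/Br(300°) gauche 2.7; Cl(0°)/F(60°) gauche 2.3; Br(120°)/F(60°) gauche 2.7 → 7.7 kJ/mol.
B (staggered): Cl(0°)/Br(60°) gauche 2.7; Br(120°)/Br(60°) gauche 2.6; Br(120°)/F(180°) gauche 2.7 → 8.0 kJ/mol.
A has the lowest total (7.7 kJ/mol).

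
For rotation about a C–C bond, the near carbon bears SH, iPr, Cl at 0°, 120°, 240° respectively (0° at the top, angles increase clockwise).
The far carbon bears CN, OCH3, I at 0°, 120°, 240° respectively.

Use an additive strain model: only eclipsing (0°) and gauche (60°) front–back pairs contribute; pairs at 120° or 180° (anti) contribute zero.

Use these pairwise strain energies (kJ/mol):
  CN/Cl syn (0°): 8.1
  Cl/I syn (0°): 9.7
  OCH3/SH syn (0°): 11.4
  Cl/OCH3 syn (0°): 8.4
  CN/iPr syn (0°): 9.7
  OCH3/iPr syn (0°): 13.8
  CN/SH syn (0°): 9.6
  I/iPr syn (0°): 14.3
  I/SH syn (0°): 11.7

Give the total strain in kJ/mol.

33.1 kJ/mol

This conformer (eclipsed): SH–CN eclipsed, iPr–OCH3 eclipsed, Cl–I eclipsed; 9.6 + 13.8 + 9.7 = 33.1 kJ/mol.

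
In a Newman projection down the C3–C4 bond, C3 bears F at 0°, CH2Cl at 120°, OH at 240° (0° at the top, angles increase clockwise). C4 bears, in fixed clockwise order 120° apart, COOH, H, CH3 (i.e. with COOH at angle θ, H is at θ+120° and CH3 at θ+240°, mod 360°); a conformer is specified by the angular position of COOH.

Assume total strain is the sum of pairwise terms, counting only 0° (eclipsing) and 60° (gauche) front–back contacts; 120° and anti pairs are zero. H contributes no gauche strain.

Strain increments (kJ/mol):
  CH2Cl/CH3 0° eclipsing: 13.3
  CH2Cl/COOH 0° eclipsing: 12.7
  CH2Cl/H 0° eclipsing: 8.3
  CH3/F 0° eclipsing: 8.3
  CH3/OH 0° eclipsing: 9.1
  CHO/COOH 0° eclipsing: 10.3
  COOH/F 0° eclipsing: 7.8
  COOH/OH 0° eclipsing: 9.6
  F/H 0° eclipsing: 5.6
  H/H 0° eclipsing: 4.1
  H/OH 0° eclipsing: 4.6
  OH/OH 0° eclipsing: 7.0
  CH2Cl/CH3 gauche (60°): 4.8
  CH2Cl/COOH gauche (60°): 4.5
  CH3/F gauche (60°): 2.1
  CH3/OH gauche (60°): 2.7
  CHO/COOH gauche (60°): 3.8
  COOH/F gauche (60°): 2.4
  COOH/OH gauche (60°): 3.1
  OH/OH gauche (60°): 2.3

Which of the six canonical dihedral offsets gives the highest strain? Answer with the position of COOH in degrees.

COOH at 0° (eclipsed): F(0°)/COOH(0°) eclipsed 7.8; CH2Cl(120°)/H(120°) eclipsed 8.3; OH(240°)/CH3(240°) eclipsed 9.1 → 25.2 kJ/mol.
COOH at 60° (staggered): F(0°)/COOH(60°) gauche 2.4; F(0°)/CH3(300°) gauche 2.1; CH2Cl(120°)/COOH(60°) gauche 4.5; OH(240°)/CH3(300°) gauche 2.7 → 11.7 kJ/mol.
COOH at 120° (eclipsed): F(0°)/CH3(0°) eclipsed 8.3; CH2Cl(120°)/COOH(120°) eclipsed 12.7; OH(240°)/H(240°) eclipsed 4.6 → 25.6 kJ/mol.
COOH at 180° (staggered): F(0°)/CH3(60°) gauche 2.1; CH2Cl(120°)/COOH(180°) gauche 4.5; CH2Cl(120°)/CH3(60°) gauche 4.8; OH(240°)/COOH(180°) gauche 3.1 → 14.5 kJ/mol.
COOH at 240° (eclipsed): F(0°)/H(0°) eclipsed 5.6; CH2Cl(120°)/CH3(120°) eclipsed 13.3; OH(240°)/COOH(240°) eclipsed 9.6 → 28.5 kJ/mol.
COOH at 300° (staggered): F(0°)/COOH(300°) gauche 2.4; CH2Cl(120°)/CH3(180°) gauche 4.8; OH(240°)/COOH(300°) gauche 3.1; OH(240°)/CH3(180°) gauche 2.7 → 13.0 kJ/mol.
The maximum (28.5 kJ/mol) occurs with COOH at 240°.

240°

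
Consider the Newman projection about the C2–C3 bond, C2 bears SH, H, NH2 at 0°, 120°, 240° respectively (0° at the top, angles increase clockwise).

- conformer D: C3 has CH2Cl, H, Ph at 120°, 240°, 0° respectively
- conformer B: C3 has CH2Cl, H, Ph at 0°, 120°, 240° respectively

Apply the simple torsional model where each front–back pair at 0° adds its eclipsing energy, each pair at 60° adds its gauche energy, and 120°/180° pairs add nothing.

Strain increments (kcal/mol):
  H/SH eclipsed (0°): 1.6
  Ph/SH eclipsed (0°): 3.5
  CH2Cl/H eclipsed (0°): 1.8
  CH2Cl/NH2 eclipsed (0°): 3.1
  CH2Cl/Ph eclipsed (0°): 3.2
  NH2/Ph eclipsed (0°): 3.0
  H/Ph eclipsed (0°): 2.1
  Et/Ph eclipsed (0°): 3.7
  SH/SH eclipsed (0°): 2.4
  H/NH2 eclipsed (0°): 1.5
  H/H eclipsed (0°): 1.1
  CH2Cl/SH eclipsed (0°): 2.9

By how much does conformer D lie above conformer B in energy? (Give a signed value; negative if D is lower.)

D (eclipsed): SH(0°)/Ph(0°) eclipsed 3.5; H(120°)/CH2Cl(120°) eclipsed 1.8; NH2(240°)/H(240°) eclipsed 1.5 → 6.8 kcal/mol.
B (eclipsed): SH(0°)/CH2Cl(0°) eclipsed 2.9; H(120°)/H(120°) eclipsed 1.1; NH2(240°)/Ph(240°) eclipsed 3.0 → 7.0 kcal/mol.
E(D) − E(B) = 6.8 − 7.0 = -0.2 kcal/mol.

-0.2 kcal/mol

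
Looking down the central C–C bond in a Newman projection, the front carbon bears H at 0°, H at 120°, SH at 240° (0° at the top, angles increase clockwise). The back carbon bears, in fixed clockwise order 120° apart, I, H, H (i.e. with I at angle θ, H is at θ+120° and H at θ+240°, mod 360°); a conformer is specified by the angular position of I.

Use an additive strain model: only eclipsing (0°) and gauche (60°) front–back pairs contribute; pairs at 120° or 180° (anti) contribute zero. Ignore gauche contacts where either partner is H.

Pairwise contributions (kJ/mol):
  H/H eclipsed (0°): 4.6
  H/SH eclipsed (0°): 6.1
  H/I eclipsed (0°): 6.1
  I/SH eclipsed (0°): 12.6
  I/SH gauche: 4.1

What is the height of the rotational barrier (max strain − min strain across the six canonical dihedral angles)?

I at 0° is eclipsed. H at 0° is eclipsed with I at 0° (6.1); H at 120° is eclipsed with H at 120° (4.6); SH at 240° is eclipsed with H at 240° (6.1). Total 16.8 kJ/mol.
I at 60° (staggered): no non-H gauche contacts → 0.0 kJ/mol.
I at 120° is eclipsed. H at 0° is eclipsed with H at 0° (4.6); H at 120° is eclipsed with I at 120° (6.1); SH at 240° is eclipsed with H at 240° (6.1). Total 16.8 kJ/mol.
I at 180° is staggered. SH at 240° is gauche with I at 180° (4.1). Total 4.1 kJ/mol.
I at 240° is eclipsed. H at 0° is eclipsed with H at 0° (4.6); H at 120° is eclipsed with H at 120° (4.6); SH at 240° is eclipsed with I at 240° (12.6). Total 21.8 kJ/mol.
I at 300° is staggered. SH at 240° is gauche with I at 300° (4.1). Total 4.1 kJ/mol.
Max at 240° (21.8 kJ/mol), min at 60° (0.0 kJ/mol); barrier = 21.8 kJ/mol.

21.8 kJ/mol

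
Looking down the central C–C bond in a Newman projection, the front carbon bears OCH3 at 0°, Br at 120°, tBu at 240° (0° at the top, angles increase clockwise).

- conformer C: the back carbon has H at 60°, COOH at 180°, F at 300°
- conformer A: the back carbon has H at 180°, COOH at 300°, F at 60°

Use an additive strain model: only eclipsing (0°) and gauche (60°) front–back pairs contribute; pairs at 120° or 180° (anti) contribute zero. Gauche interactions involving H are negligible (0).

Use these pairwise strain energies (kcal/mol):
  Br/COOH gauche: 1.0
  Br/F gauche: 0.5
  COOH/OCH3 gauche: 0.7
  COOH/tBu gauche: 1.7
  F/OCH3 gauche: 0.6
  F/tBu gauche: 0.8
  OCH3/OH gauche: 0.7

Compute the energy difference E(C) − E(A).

C (staggered): OCH3–F gauche, Br–COOH gauche, tBu–COOH gauche, tBu–F gauche; 0.6 + 1.0 + 1.7 + 0.8 = 4.1 kcal/mol.
A (staggered): OCH3–COOH gauche, OCH3–F gauche, Br–F gauche, tBu–COOH gauche; 0.7 + 0.6 + 0.5 + 1.7 = 3.5 kcal/mol.
E(C) − E(A) = 4.1 − 3.5 = +0.6 kcal/mol.

+0.6 kcal/mol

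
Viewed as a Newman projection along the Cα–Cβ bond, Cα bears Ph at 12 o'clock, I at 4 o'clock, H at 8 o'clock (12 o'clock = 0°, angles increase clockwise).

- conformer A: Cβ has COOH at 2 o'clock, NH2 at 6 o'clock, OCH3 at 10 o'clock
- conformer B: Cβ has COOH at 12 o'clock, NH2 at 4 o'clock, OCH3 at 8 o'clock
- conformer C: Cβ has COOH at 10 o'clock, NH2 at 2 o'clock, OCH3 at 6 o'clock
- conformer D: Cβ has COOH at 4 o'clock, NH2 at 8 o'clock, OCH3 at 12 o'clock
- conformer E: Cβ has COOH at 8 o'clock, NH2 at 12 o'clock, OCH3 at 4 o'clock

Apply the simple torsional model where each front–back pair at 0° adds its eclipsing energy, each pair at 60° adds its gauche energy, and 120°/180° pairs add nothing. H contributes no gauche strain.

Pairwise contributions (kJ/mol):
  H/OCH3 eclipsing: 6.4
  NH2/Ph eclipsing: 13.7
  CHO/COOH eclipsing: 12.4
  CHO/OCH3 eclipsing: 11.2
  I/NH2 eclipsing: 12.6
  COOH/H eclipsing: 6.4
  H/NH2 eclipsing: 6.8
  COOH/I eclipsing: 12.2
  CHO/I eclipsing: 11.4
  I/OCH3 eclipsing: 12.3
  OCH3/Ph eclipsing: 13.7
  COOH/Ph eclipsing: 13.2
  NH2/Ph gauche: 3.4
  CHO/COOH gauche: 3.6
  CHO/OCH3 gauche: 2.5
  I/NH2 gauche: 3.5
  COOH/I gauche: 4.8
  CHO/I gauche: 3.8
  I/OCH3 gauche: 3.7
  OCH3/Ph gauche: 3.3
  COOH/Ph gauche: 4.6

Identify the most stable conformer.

A (staggered): Ph(0°)/COOH(60°) gauche 4.6; Ph(0°)/OCH3(300°) gauche 3.3; I(120°)/COOH(60°) gauche 4.8; I(120°)/NH2(180°) gauche 3.5 → 16.2 kJ/mol.
B (eclipsed): Ph(0°)/COOH(0°) eclipsed 13.2; I(120°)/NH2(120°) eclipsed 12.6; H(240°)/OCH3(240°) eclipsed 6.4 → 32.2 kJ/mol.
C (staggered): Ph(0°)/COOH(300°) gauche 4.6; Ph(0°)/NH2(60°) gauche 3.4; I(120°)/NH2(60°) gauche 3.5; I(120°)/OCH3(180°) gauche 3.7 → 15.2 kJ/mol.
D (eclipsed): Ph(0°)/OCH3(0°) eclipsed 13.7; I(120°)/COOH(120°) eclipsed 12.2; H(240°)/NH2(240°) eclipsed 6.8 → 32.7 kJ/mol.
E (eclipsed): Ph(0°)/NH2(0°) eclipsed 13.7; I(120°)/OCH3(120°) eclipsed 12.3; H(240°)/COOH(240°) eclipsed 6.4 → 32.4 kJ/mol.
C has the lowest total (15.2 kJ/mol).

C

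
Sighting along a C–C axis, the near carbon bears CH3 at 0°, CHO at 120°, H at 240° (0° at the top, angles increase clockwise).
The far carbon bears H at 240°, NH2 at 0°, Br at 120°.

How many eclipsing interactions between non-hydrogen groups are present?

Non-H eclipsing pairs: CH3(0°)/NH2(0°); CHO(120°)/Br(120°) — 2 interactions.

2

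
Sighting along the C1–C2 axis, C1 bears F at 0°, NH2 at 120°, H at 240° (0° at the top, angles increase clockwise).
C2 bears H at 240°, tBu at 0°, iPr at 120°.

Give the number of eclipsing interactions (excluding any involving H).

Non-H eclipsing pairs: F(0°)/tBu(0°); NH2(120°)/iPr(120°) — 2 interactions.

2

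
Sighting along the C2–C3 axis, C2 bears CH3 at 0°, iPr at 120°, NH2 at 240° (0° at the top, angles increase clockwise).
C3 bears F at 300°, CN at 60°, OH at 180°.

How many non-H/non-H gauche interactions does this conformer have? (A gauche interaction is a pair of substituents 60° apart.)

6

Non-H gauche pairs: CH3(0°)/F(300°); CH3(0°)/CN(60°); iPr(120°)/CN(60°); iPr(120°)/OH(180°); NH2(240°)/F(300°); NH2(240°)/OH(180°) — 6 interactions.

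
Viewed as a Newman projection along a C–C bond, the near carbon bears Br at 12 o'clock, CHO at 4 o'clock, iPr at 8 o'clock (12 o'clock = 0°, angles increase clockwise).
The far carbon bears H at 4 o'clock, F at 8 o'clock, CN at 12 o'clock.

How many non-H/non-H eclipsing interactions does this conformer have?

2

Non-H eclipsing pairs: Br(0°)/CN(0°); iPr(240°)/F(240°) — 2 interactions.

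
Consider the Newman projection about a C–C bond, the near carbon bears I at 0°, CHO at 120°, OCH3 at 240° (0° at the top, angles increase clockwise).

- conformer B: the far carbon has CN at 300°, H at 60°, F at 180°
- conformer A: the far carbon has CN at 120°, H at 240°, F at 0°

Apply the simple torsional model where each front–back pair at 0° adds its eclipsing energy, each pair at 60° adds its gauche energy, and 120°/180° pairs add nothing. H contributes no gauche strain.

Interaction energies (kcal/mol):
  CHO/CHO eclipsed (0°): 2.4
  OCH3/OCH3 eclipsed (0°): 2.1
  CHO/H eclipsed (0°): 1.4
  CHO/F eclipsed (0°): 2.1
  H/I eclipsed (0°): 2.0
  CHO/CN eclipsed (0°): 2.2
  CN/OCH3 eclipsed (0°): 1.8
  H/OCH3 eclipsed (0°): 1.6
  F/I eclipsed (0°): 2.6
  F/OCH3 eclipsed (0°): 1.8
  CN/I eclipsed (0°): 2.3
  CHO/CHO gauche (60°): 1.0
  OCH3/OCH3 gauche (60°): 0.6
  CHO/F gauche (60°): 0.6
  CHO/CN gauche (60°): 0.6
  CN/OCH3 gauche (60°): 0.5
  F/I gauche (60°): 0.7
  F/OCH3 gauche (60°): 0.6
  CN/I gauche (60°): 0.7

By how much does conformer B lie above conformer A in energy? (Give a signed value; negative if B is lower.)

B (staggered): I–CN gauche, CHO–F gauche, OCH3–CN gauche, OCH3–F gauche; 0.7 + 0.6 + 0.5 + 0.6 = 2.4 kcal/mol.
A (eclipsed): I–F eclipsed, CHO–CN eclipsed, OCH3–H eclipsed; 2.6 + 2.2 + 1.6 = 6.4 kcal/mol.
E(B) − E(A) = 2.4 − 6.4 = -4.0 kcal/mol.

-4.0 kcal/mol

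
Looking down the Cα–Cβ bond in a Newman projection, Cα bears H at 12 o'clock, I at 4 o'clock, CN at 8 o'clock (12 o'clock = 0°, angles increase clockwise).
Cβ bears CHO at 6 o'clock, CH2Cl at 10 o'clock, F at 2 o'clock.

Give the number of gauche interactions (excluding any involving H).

4

Non-H gauche pairs: I(120°)/CHO(180°); I(120°)/F(60°); CN(240°)/CHO(180°); CN(240°)/CH2Cl(300°) — 4 interactions.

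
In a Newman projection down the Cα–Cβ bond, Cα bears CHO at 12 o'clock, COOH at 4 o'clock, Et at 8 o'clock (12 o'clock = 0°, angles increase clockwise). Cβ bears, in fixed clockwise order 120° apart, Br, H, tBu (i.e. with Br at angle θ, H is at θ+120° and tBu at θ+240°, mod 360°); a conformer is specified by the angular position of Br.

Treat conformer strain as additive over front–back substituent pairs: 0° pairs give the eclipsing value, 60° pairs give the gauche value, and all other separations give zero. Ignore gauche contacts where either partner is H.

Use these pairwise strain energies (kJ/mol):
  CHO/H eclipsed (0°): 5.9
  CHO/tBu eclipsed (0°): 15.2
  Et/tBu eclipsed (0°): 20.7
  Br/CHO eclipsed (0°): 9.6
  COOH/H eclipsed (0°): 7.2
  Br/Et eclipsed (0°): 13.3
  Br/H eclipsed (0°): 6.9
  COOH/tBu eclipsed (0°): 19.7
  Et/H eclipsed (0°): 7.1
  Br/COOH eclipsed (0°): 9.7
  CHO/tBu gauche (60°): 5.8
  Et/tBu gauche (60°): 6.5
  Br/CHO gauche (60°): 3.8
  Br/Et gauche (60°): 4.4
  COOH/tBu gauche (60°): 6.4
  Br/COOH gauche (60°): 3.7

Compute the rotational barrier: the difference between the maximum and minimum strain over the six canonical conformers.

19.1 kJ/mol

Br at 0° (eclipsed): CHO(0°)/Br(0°) eclipsed 9.6; COOH(120°)/H(120°) eclipsed 7.2; Et(240°)/tBu(240°) eclipsed 20.7 → 37.5 kJ/mol.
Br at 60° (staggered): CHO(0°)/Br(60°) gauche 3.8; CHO(0°)/tBu(300°) gauche 5.8; COOH(120°)/Br(60°) gauche 3.7; Et(240°)/tBu(300°) gauche 6.5 → 19.8 kJ/mol.
Br at 120° (eclipsed): CHO(0°)/tBu(0°) eclipsed 15.2; COOH(120°)/Br(120°) eclipsed 9.7; Et(240°)/H(240°) eclipsed 7.1 → 32.0 kJ/mol.
Br at 180° (staggered): CHO(0°)/tBu(60°) gauche 5.8; COOH(120°)/Br(180°) gauche 3.7; COOH(120°)/tBu(60°) gauche 6.4; Et(240°)/Br(180°) gauche 4.4 → 20.3 kJ/mol.
Br at 240° (eclipsed): CHO(0°)/H(0°) eclipsed 5.9; COOH(120°)/tBu(120°) eclipsed 19.7; Et(240°)/Br(240°) eclipsed 13.3 → 38.9 kJ/mol.
Br at 300° (staggered): CHO(0°)/Br(300°) gauche 3.8; COOH(120°)/tBu(180°) gauche 6.4; Et(240°)/Br(300°) gauche 4.4; Et(240°)/tBu(180°) gauche 6.5 → 21.1 kJ/mol.
Max at 240° (38.9 kJ/mol), min at 60° (19.8 kJ/mol); barrier = 19.1 kJ/mol.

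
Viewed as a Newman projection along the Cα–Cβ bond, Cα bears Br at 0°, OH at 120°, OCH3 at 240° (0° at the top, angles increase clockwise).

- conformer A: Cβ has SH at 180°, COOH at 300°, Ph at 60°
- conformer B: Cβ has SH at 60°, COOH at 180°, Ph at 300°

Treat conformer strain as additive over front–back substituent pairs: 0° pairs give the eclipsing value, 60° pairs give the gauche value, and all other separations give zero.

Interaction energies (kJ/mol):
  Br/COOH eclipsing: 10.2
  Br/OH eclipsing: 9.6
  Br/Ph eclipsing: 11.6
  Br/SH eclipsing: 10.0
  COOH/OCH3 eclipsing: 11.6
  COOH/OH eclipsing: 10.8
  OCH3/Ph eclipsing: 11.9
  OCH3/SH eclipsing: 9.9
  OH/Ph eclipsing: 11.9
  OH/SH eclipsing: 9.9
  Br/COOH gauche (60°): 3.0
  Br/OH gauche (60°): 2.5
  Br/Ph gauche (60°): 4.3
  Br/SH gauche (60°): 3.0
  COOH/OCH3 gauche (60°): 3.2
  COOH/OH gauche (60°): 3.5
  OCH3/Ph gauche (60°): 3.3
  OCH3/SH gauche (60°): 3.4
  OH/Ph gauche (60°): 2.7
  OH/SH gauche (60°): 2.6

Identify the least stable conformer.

A is staggered. Br at 0° is gauche with COOH at 300° (3.0); Br at 0° is gauche with Ph at 60° (4.3); OH at 120° is gauche with SH at 180° (2.6); OH at 120° is gauche with Ph at 60° (2.7); OCH3 at 240° is gauche with SH at 180° (3.4); OCH3 at 240° is gauche with COOH at 300° (3.2). Total 19.2 kJ/mol.
B is staggered. Br at 0° is gauche with SH at 60° (3.0); Br at 0° is gauche with Ph at 300° (4.3); OH at 120° is gauche with SH at 60° (2.6); OH at 120° is gauche with COOH at 180° (3.5); OCH3 at 240° is gauche with COOH at 180° (3.2); OCH3 at 240° is gauche with Ph at 300° (3.3). Total 19.9 kJ/mol.
B has the highest total (19.9 kJ/mol).

B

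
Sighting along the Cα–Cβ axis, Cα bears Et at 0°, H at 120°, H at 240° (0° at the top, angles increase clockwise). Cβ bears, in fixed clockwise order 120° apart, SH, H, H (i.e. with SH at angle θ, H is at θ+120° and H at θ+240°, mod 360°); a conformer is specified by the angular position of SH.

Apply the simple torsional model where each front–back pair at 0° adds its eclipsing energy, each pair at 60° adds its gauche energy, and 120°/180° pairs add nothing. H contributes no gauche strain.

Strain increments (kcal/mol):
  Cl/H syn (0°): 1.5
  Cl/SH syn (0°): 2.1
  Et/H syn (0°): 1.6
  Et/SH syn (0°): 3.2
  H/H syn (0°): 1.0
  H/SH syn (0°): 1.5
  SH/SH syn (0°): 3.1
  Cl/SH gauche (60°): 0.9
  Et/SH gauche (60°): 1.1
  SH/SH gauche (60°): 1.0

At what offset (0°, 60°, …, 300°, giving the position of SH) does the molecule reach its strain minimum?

180°

SH at 0° (eclipsed): Et(0°)/SH(0°) eclipsed 3.2; H(120°)/H(120°) eclipsed 1.0; H(240°)/H(240°) eclipsed 1.0 → 5.2 kcal/mol.
SH at 60° (staggered): Et(0°)/SH(60°) gauche 1.1 → 1.1 kcal/mol.
SH at 120° (eclipsed): Et(0°)/H(0°) eclipsed 1.6; H(120°)/SH(120°) eclipsed 1.5; H(240°)/H(240°) eclipsed 1.0 → 4.1 kcal/mol.
SH at 180° (staggered): no non-H gauche contacts → 0.0 kcal/mol.
SH at 240° (eclipsed): Et(0°)/H(0°) eclipsed 1.6; H(120°)/H(120°) eclipsed 1.0; H(240°)/SH(240°) eclipsed 1.5 → 4.1 kcal/mol.
SH at 300° (staggered): Et(0°)/SH(300°) gauche 1.1 → 1.1 kcal/mol.
The minimum (0.0 kcal/mol) occurs with SH at 180°.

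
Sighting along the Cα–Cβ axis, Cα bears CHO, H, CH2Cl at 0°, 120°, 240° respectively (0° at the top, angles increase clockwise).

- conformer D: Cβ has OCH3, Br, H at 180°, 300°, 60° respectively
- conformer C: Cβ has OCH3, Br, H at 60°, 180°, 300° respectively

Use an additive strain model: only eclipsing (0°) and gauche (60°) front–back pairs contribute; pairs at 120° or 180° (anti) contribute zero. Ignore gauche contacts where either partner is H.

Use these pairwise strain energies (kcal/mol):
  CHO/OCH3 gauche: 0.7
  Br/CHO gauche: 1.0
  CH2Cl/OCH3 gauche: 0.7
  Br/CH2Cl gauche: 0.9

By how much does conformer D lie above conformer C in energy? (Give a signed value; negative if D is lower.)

+1.0 kcal/mol

D (staggered): CHO–Br gauche, CH2Cl–OCH3 gauche, CH2Cl–Br gauche; 1.0 + 0.7 + 0.9 = 2.6 kcal/mol.
C (staggered): CHO–OCH3 gauche, CH2Cl–Br gauche; 0.7 + 0.9 = 1.6 kcal/mol.
E(D) − E(C) = 2.6 − 1.6 = +1.0 kcal/mol.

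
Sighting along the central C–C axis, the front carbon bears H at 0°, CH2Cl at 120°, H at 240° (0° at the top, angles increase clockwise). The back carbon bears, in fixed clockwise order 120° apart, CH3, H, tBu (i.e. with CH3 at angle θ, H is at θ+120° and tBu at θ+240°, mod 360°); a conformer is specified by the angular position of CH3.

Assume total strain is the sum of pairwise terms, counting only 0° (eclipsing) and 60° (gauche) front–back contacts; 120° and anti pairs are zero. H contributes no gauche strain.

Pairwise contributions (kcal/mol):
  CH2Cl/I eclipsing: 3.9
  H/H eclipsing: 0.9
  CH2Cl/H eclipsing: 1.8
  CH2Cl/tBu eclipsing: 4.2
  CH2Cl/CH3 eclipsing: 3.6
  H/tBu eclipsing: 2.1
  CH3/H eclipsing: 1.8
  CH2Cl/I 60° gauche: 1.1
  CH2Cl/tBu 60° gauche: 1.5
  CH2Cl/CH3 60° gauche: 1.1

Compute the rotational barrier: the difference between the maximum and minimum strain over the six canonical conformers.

CH3 at 0° (eclipsed): H–CH3 eclipsed, CH2Cl–H eclipsed, H–tBu eclipsed; 1.8 + 1.8 + 2.1 = 5.7 kcal/mol.
CH3 at 60° (staggered): CH2Cl–CH3 gauche; 1.1 = 1.1 kcal/mol.
CH3 at 120° (eclipsed): H–tBu eclipsed, CH2Cl–CH3 eclipsed, H–H eclipsed; 2.1 + 3.6 + 0.9 = 6.6 kcal/mol.
CH3 at 180° (staggered): CH2Cl–CH3 gauche, CH2Cl–tBu gauche; 1.1 + 1.5 = 2.6 kcal/mol.
CH3 at 240° (eclipsed): H–H eclipsed, CH2Cl–tBu eclipsed, H–CH3 eclipsed; 0.9 + 4.2 + 1.8 = 6.9 kcal/mol.
CH3 at 300° (staggered): CH2Cl–tBu gauche; 1.5 = 1.5 kcal/mol.
Max at 240° (6.9 kcal/mol), min at 60° (1.1 kcal/mol); barrier = 5.8 kcal/mol.

5.8 kcal/mol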